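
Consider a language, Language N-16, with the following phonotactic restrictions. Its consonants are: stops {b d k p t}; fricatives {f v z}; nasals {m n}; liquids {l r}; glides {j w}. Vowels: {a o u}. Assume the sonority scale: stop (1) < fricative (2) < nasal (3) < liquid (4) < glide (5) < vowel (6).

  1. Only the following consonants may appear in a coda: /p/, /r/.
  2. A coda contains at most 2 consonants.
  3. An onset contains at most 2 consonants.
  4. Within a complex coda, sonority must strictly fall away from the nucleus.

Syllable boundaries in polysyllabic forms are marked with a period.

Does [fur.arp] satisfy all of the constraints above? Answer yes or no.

yes

[fur.arp] — σ1 onset /f/, coda /r/ ok; σ2 onset /∅/, coda /rp/ (4→1 falls) ok → well-formed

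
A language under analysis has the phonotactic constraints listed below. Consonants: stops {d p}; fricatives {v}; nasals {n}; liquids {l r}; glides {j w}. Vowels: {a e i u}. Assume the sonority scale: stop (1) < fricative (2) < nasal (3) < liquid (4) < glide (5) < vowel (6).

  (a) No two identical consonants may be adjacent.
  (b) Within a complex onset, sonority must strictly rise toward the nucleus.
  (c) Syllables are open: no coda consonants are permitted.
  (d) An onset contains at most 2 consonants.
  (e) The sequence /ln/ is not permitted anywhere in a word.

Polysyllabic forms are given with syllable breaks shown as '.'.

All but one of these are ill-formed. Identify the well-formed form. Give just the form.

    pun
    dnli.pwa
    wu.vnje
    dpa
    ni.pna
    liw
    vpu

pun — violates constraint (c): syllable 1 coda /n/ has 1 consonant (> 0) → ill-formed
dnli.pwa — violates constraint (d): syllable 1 onset /dnl/ has 3 consonants (> 2) → ill-formed
wu.vnje — violates constraint (d): syllable 2 onset /vnj/ has 3 consonants (> 2) → ill-formed
dpa — violates constraint (b): syllable 1 onset /dp/: /d/ (stop, 1) → /p/ (stop, 1) does not rise → ill-formed
ni.pna — σ1 onset /n/, coda /∅/ ok; σ2 onset /pn/ (1→3 rises), coda /∅/ ok → well-formed
liw — violates constraint (c): syllable 1 coda /w/ has 1 consonant (> 0) → ill-formed
vpu — violates constraint (b): syllable 1 onset /vp/: /v/ (fricative, 2) → /p/ (stop, 1) does not rise → ill-formed

ni.pna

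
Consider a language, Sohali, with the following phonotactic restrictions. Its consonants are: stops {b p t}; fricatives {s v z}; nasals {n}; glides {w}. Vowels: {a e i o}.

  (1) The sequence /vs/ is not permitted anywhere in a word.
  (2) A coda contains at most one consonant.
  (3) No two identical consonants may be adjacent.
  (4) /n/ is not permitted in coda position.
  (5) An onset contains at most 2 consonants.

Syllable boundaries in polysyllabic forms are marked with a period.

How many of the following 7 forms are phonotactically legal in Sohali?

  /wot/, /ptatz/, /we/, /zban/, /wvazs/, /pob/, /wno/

4

/wot/ — σ1 onset /w/, coda /t/ ok → phonotactically legal
/ptatz/ — violates constraint 2: syllable 1 coda /tz/ has 2 consonants (> 1) → phonotactically illegal
/we/ — σ1 onset /w/, coda /∅/ ok → phonotactically legal
/zban/ — violates constraint 4: syllable 1 coda contains /n/ → phonotactically illegal
/wvazs/ — violates constraint 2: syllable 1 coda /zs/ has 2 consonants (> 1) → phonotactically illegal
/pob/ — σ1 onset /p/, coda /b/ ok → phonotactically legal
/wno/ — σ1 onset /wn/ (2C), coda /∅/ ok → phonotactically legal
Phonotactically legal: /wot/, /we/, /pob/, /wno/ → 4.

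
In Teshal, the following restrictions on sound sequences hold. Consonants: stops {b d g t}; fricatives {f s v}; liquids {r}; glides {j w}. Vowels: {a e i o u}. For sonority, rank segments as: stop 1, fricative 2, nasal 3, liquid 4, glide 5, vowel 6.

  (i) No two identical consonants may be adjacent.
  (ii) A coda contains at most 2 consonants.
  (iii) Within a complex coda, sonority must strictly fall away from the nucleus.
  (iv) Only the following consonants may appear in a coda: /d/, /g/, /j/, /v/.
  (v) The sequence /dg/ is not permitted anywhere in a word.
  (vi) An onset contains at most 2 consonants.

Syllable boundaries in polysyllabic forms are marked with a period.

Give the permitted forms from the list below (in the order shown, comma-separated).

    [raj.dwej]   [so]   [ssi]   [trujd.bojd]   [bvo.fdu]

[raj.dwej], [so], [trujd.bojd], [bvo.fdu]

[raj.dwej] — σ1 onset /r/, coda /j/ ok; σ2 onset /dw/ (2C), coda /j/ ok → permitted
[so] — σ1 onset /s/, coda /∅/ ok → permitted
[ssi] — violates constraint (i): adjacent identical consonants /ss/ → not permitted
[trujd.bojd] — σ1 onset /tr/ (2C), coda /jd/ (5→1 falls) ok; σ2 onset /b/, coda /jd/ (5→1 falls) ok → permitted
[bvo.fdu] — σ1 onset /bv/ (2C), coda /∅/ ok; σ2 onset /fd/ (2C), coda /∅/ ok → permitted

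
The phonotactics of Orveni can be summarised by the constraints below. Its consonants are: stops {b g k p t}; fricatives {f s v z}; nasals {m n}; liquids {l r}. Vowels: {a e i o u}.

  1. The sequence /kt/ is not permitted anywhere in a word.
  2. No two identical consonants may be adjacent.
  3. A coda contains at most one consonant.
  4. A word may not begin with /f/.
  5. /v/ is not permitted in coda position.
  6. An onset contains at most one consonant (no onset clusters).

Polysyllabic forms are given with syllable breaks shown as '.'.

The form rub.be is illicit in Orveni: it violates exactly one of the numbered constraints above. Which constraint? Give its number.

rub.be: adjacent identical consonants /bb/.
This is a violation of constraint 2: "No two identical consonants may be adjacent."
The remaining constraints (1, 3, 4, 5, 6) are satisfied.

2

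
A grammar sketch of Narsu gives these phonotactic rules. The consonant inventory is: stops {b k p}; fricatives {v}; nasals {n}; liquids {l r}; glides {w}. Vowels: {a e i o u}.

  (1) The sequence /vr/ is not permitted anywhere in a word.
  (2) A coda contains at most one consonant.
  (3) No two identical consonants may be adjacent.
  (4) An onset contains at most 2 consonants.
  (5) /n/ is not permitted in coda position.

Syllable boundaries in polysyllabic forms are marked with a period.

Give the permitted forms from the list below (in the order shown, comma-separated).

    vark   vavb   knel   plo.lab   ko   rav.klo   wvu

knel, plo.lab, ko, rav.klo, wvu

vark — violates constraint 2: syllable 1 coda /rk/ has 2 consonants (> 1) → not permitted
vavb — violates constraint 2: syllable 1 coda /vb/ has 2 consonants (> 1) → not permitted
knel — σ1 onset /kn/ (2C), coda /l/ ok → permitted
plo.lab — σ1 onset /pl/ (2C), coda /∅/ ok; σ2 onset /l/, coda /b/ ok → permitted
ko — σ1 onset /k/, coda /∅/ ok → permitted
rav.klo — σ1 onset /r/, coda /v/ ok; σ2 onset /kl/ (2C), coda /∅/ ok → permitted
wvu — σ1 onset /wv/ (2C), coda /∅/ ok → permitted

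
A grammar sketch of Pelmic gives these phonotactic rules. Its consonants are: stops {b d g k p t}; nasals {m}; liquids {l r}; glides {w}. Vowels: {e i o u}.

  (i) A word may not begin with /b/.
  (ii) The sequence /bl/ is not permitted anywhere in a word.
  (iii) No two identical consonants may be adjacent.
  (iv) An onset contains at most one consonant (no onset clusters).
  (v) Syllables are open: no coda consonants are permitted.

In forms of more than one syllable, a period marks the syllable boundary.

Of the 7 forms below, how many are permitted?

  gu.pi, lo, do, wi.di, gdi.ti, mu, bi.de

5

gu.pi — σ1 onset /g/, coda /∅/ ok; σ2 onset /p/, coda /∅/ ok → permitted
lo — σ1 onset /l/, coda /∅/ ok → permitted
do — σ1 onset /d/, coda /∅/ ok → permitted
wi.di — σ1 onset /w/, coda /∅/ ok; σ2 onset /d/, coda /∅/ ok → permitted
gdi.ti — violates constraint (iv): syllable 1 onset /gd/ has 2 consonants (> 1) → not permitted
mu — σ1 onset /m/, coda /∅/ ok → permitted
bi.de — violates constraint (i): word begins with /b/ → not permitted
Permitted: gu.pi, lo, do, wi.di, mu → 5.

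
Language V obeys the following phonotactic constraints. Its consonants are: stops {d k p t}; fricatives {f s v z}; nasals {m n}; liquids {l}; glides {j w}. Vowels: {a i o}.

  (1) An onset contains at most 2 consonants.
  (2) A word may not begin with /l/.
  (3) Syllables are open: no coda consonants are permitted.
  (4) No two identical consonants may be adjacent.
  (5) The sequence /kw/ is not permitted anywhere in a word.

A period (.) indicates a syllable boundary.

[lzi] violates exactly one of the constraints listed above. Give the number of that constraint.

[lzi]: word begins with /l/.
This is a violation of constraint 2: "A word may not begin with /l/."
The remaining constraints (1, 3, 4, 5) are satisfied.

2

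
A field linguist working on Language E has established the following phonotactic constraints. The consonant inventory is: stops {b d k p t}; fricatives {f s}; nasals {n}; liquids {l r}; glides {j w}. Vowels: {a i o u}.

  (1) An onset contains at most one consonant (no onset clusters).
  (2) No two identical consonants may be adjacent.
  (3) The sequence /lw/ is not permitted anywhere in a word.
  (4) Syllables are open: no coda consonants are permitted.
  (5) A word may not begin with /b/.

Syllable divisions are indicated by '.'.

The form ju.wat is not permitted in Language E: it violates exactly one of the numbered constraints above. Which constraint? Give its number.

4

ju.wat: syllable 2 coda /t/ has 1 consonant (> 0).
This is a violation of constraint 4: "Syllables are open: no coda consonants are permitted."
The remaining constraints (1, 2, 3, 5) are satisfied.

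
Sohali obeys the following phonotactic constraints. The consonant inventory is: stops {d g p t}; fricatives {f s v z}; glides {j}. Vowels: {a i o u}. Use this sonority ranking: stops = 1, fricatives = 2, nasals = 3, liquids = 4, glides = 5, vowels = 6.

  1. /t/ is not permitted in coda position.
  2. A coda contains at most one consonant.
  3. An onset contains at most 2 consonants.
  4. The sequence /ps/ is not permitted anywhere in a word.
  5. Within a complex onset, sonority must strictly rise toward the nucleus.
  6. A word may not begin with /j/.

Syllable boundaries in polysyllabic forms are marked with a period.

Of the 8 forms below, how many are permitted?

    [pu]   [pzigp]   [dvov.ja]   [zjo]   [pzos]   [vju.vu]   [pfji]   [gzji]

[pu] — σ1 onset /p/, coda /∅/ ok → permitted
[pzigp] — violates constraint 2: syllable 1 coda /gp/ has 2 consonants (> 1) → not permitted
[dvov.ja] — σ1 onset /dv/ (1→2 rises), coda /v/ ok; σ2 onset /j/, coda /∅/ ok → permitted
[zjo] — σ1 onset /zj/ (2→5 rises), coda /∅/ ok → permitted
[pzos] — σ1 onset /pz/ (1→2 rises), coda /s/ ok → permitted
[vju.vu] — σ1 onset /vj/ (2→5 rises), coda /∅/ ok; σ2 onset /v/, coda /∅/ ok → permitted
[pfji] — violates constraint 3: syllable 1 onset /pfj/ has 3 consonants (> 2) → not permitted
[gzji] — violates constraint 3: syllable 1 onset /gzj/ has 3 consonants (> 2) → not permitted
Permitted: [pu], [dvov.ja], [zjo], [pzos], [vju.vu] → 5.

5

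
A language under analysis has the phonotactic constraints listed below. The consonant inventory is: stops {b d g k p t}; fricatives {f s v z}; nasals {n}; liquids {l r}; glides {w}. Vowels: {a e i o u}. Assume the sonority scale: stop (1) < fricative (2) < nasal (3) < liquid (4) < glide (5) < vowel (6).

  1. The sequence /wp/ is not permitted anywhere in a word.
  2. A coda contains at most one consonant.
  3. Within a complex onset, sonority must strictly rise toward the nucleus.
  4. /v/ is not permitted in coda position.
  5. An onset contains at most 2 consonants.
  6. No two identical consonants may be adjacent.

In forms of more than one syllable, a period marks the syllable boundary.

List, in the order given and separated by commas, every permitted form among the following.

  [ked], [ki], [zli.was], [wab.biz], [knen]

[ked] — σ1 onset /k/, coda /d/ ok → permitted
[ki] — σ1 onset /k/, coda /∅/ ok → permitted
[zli.was] — σ1 onset /zl/ (2→4 rises), coda /∅/ ok; σ2 onset /w/, coda /s/ ok → permitted
[wab.biz] — violates constraint 6: adjacent identical consonants /bb/ → not permitted
[knen] — σ1 onset /kn/ (1→3 rises), coda /n/ ok → permitted

[ked], [ki], [zli.was], [knen]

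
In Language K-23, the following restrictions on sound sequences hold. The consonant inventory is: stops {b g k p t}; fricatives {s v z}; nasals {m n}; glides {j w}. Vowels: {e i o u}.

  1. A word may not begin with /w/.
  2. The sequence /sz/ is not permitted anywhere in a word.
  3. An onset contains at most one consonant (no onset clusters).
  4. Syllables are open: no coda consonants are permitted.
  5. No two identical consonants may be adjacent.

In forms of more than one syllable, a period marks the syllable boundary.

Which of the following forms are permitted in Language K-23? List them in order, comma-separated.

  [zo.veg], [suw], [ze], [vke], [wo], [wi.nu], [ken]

[zo.veg] — violates constraint 4: syllable 2 coda /g/ has 1 consonant (> 0) → not permitted
[suw] — violates constraint 4: syllable 1 coda /w/ has 1 consonant (> 0) → not permitted
[ze] — σ1 onset /z/, coda /∅/ ok → permitted
[vke] — violates constraint 3: syllable 1 onset /vk/ has 2 consonants (> 1) → not permitted
[wo] — violates constraint 1: word begins with /w/ → not permitted
[wi.nu] — violates constraint 1: word begins with /w/ → not permitted
[ken] — violates constraint 4: syllable 1 coda /n/ has 1 consonant (> 0) → not permitted

[ze]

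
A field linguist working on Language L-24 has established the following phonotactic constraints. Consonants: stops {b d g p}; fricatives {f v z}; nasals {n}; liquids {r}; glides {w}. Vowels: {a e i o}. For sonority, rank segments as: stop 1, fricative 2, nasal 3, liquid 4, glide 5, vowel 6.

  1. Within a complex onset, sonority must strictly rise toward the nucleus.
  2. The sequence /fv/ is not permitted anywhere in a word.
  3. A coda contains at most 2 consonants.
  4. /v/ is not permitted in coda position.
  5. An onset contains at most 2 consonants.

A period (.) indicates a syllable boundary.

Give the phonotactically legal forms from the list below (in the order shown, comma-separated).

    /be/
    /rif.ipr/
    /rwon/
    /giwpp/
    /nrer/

/be/ — σ1 onset /b/, coda /∅/ ok → phonotactically legal
/rif.ipr/ — σ1 onset /r/, coda /f/ ok; σ2 onset /∅/, coda /pr/ (2C) ok → phonotactically legal
/rwon/ — σ1 onset /rw/ (4→5 rises), coda /n/ ok → phonotactically legal
/giwpp/ — violates constraint 3: syllable 1 coda /wpp/ has 3 consonants (> 2) → phonotactically illegal
/nrer/ — σ1 onset /nr/ (3→4 rises), coda /r/ ok → phonotactically legal

/be/, /rif.ipr/, /rwon/, /nrer/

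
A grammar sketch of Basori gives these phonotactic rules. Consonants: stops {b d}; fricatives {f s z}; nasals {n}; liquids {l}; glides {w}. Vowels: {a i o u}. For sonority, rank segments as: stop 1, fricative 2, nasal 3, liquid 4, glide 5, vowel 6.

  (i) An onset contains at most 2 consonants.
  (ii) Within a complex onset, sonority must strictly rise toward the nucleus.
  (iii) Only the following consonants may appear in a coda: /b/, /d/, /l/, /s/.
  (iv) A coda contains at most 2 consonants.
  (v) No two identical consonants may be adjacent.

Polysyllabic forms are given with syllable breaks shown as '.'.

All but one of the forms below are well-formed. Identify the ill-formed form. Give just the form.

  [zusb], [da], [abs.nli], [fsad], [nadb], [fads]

[zusb] — σ1 onset /z/, coda /sb/ (2C) ok → well-formed
[da] — σ1 onset /d/, coda /∅/ ok → well-formed
[abs.nli] — σ1 onset /∅/, coda /bs/ (2C) ok; σ2 onset /nl/ (3→4 rises), coda /∅/ ok → well-formed
[fsad] — violates constraint (ii): syllable 1 onset /fs/: /f/ (fricative, 2) → /s/ (fricative, 2) does not rise → ill-formed
[nadb] — σ1 onset /n/, coda /db/ (2C) ok → well-formed
[fads] — σ1 onset /f/, coda /ds/ (2C) ok → well-formed

[fsad]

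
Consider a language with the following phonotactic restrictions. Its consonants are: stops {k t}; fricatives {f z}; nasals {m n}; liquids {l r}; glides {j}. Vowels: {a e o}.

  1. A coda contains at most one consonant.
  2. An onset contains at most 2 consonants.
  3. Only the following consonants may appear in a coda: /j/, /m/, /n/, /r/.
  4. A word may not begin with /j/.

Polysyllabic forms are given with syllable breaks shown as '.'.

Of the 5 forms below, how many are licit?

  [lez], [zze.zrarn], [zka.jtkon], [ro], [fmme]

1

[lez] — violates constraint 3: syllable 1 coda contains /z/, which is not a licensed coda consonant → illicit
[zze.zrarn] — violates constraint 1: syllable 2 coda /rn/ has 2 consonants (> 1) → illicit
[zka.jtkon] — violates constraint 2: syllable 2 onset /jtk/ has 3 consonants (> 2) → illicit
[ro] — σ1 onset /r/, coda /∅/ ok → licit
[fmme] — violates constraint 2: syllable 1 onset /fmm/ has 3 consonants (> 2) → illicit
Licit: [ro] → 1.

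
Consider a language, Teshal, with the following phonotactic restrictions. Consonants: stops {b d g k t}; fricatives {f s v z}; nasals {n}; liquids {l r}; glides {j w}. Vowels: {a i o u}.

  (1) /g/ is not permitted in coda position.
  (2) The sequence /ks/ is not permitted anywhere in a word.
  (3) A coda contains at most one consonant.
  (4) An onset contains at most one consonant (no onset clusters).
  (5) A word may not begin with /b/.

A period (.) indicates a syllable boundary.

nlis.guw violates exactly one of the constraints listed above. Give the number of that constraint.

4

nlis.guw: syllable 1 onset /nl/ has 2 consonants (> 1).
This is a violation of constraint 4: "An onset contains at most one consonant (no onset clusters)."
The remaining constraints (1, 2, 3, 5) are satisfied.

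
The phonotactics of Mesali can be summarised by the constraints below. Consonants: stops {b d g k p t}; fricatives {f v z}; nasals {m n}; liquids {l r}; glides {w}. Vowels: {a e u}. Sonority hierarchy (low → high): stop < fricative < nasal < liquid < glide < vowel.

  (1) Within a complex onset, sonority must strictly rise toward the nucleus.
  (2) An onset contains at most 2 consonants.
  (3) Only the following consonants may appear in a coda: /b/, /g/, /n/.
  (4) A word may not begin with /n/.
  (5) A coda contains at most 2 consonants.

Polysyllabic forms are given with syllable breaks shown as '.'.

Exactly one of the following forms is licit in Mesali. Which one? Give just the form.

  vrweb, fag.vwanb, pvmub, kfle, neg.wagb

fag.vwanb

vrweb — violates constraint 2: syllable 1 onset /vrw/ has 3 consonants (> 2) → illicit
fag.vwanb — σ1 onset /f/, coda /g/ ok; σ2 onset /vw/ (2→5 rises), coda /nb/ (2C) ok → licit
pvmub — violates constraint 2: syllable 1 onset /pvm/ has 3 consonants (> 2) → illicit
kfle — violates constraint 2: syllable 1 onset /kfl/ has 3 consonants (> 2) → illicit
neg.wagb — violates constraint 4: word begins with /n/ → illicit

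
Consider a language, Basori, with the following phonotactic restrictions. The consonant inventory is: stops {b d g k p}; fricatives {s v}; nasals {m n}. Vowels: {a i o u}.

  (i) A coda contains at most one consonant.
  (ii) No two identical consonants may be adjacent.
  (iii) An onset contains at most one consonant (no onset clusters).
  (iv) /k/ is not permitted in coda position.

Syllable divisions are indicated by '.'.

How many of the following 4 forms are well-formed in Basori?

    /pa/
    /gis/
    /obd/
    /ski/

/pa/ — σ1 onset /p/, coda /∅/ ok → well-formed
/gis/ — σ1 onset /g/, coda /s/ ok → well-formed
/obd/ — violates constraint (i): syllable 1 coda /bd/ has 2 consonants (> 1) → ill-formed
/ski/ — violates constraint (iii): syllable 1 onset /sk/ has 2 consonants (> 1) → ill-formed
Well-formed: /pa/, /gis/ → 2.

2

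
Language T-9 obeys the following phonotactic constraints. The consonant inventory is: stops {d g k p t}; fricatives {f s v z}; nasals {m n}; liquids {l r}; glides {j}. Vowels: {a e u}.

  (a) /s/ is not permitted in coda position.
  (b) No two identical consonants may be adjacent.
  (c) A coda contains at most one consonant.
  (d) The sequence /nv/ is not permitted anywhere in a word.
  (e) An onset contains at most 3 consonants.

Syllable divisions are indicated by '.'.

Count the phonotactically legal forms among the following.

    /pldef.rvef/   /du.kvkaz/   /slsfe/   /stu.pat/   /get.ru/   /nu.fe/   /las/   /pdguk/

/pldef.rvef/ — σ1 onset /pld/ (3C), coda /f/ ok; σ2 onset /rv/ (2C), coda /f/ ok → phonotactically legal
/du.kvkaz/ — σ1 onset /d/, coda /∅/ ok; σ2 onset /kvk/ (3C), coda /z/ ok → phonotactically legal
/slsfe/ — violates constraint (e): syllable 1 onset /slsf/ has 4 consonants (> 3) → phonotactically illegal
/stu.pat/ — σ1 onset /st/ (2C), coda /∅/ ok; σ2 onset /p/, coda /t/ ok → phonotactically legal
/get.ru/ — σ1 onset /g/, coda /t/ ok; σ2 onset /r/, coda /∅/ ok → phonotactically legal
/nu.fe/ — σ1 onset /n/, coda /∅/ ok; σ2 onset /f/, coda /∅/ ok → phonotactically legal
/las/ — violates constraint (a): syllable 1 coda contains /s/ → phonotactically illegal
/pdguk/ — σ1 onset /pdg/ (3C), coda /k/ ok → phonotactically legal
Phonotactically legal: /pldef.rvef/, /du.kvkaz/, /stu.pat/, /get.ru/, /nu.fe/, /pdguk/ → 6.

6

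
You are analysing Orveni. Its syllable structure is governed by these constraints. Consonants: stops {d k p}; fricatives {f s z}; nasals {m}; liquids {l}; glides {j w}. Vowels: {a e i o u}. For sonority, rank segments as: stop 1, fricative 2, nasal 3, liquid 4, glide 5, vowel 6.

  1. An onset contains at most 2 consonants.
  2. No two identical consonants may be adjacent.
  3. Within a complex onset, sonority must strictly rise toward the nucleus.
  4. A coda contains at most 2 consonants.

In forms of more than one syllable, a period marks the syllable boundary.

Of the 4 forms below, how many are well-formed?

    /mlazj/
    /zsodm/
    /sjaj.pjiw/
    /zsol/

/mlazj/ — σ1 onset /ml/ (3→4 rises), coda /zj/ (2C) ok → well-formed
/zsodm/ — violates constraint 3: syllable 1 onset /zs/: /z/ (fricative, 2) → /s/ (fricative, 2) does not rise → ill-formed
/sjaj.pjiw/ — σ1 onset /sj/ (2→5 rises), coda /j/ ok; σ2 onset /pj/ (1→5 rises), coda /w/ ok → well-formed
/zsol/ — violates constraint 3: syllable 1 onset /zs/: /z/ (fricative, 2) → /s/ (fricative, 2) does not rise → ill-formed
Well-formed: /mlazj/, /sjaj.pjiw/ → 2.

2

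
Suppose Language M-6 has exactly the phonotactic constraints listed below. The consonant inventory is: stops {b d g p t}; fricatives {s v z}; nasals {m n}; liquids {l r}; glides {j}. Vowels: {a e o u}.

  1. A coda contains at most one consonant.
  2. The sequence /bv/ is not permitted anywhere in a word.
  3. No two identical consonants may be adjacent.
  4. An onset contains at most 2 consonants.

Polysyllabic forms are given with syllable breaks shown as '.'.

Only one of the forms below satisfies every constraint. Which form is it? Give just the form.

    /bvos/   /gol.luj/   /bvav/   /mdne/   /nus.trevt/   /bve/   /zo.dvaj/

/bvos/ — violates constraint 2: contains banned sequence /bv/ → ill-formed
/gol.luj/ — violates constraint 3: adjacent identical consonants /ll/ → ill-formed
/bvav/ — violates constraint 2: contains banned sequence /bv/ → ill-formed
/mdne/ — violates constraint 4: syllable 1 onset /mdn/ has 3 consonants (> 2) → ill-formed
/nus.trevt/ — violates constraint 1: syllable 2 coda /vt/ has 2 consonants (> 1) → ill-formed
/bve/ — violates constraint 2: contains banned sequence /bv/ → ill-formed
/zo.dvaj/ — σ1 onset /z/, coda /∅/ ok; σ2 onset /dv/ (2C), coda /j/ ok → well-formed

/zo.dvaj/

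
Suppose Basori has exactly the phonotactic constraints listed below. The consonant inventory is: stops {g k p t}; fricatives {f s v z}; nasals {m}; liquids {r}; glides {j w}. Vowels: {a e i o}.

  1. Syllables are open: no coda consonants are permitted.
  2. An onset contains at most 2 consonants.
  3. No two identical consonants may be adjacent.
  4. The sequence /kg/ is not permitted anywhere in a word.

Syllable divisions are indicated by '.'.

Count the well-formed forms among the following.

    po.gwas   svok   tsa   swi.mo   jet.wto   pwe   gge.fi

po.gwas — violates constraint 1: syllable 2 coda /s/ has 1 consonant (> 0) → ill-formed
svok — violates constraint 1: syllable 1 coda /k/ has 1 consonant (> 0) → ill-formed
tsa — σ1 onset /ts/ (2C), coda /∅/ ok → well-formed
swi.mo — σ1 onset /sw/ (2C), coda /∅/ ok; σ2 onset /m/, coda /∅/ ok → well-formed
jet.wto — violates constraint 1: syllable 1 coda /t/ has 1 consonant (> 0) → ill-formed
pwe — σ1 onset /pw/ (2C), coda /∅/ ok → well-formed
gge.fi — violates constraint 3: adjacent identical consonants /gg/ → ill-formed
Well-formed: tsa, swi.mo, pwe → 3.

3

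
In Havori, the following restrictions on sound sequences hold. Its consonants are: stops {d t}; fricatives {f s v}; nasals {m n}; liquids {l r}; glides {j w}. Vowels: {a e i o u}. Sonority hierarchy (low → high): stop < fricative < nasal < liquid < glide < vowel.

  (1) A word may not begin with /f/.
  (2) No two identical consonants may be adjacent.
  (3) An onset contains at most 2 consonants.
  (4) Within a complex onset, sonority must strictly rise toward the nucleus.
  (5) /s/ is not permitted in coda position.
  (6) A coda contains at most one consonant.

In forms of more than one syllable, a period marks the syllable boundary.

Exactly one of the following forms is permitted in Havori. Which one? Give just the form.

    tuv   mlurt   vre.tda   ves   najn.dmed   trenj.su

tuv — σ1 onset /t/, coda /v/ ok → permitted
mlurt — violates constraint 6: syllable 1 coda /rt/ has 2 consonants (> 1) → not permitted
vre.tda — violates constraint 4: syllable 2 onset /td/: /t/ (stop, 1) → /d/ (stop, 1) does not rise → not permitted
ves — violates constraint 5: syllable 1 coda contains /s/ → not permitted
najn.dmed — violates constraint 6: syllable 1 coda /jn/ has 2 consonants (> 1) → not permitted
trenj.su — violates constraint 6: syllable 1 coda /nj/ has 2 consonants (> 1) → not permitted

tuv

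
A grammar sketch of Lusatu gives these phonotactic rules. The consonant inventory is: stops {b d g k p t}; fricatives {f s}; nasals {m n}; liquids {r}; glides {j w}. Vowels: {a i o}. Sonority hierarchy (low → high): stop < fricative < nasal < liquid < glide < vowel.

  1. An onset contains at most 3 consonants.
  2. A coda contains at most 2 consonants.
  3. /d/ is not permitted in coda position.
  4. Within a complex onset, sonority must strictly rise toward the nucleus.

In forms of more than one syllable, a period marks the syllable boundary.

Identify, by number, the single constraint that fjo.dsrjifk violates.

1

fjo.dsrjifk: syllable 2 onset /dsrj/ has 4 consonants (> 3).
This is a violation of constraint 1: "An onset contains at most 3 consonants."
The remaining constraints (2, 3, 4) are satisfied.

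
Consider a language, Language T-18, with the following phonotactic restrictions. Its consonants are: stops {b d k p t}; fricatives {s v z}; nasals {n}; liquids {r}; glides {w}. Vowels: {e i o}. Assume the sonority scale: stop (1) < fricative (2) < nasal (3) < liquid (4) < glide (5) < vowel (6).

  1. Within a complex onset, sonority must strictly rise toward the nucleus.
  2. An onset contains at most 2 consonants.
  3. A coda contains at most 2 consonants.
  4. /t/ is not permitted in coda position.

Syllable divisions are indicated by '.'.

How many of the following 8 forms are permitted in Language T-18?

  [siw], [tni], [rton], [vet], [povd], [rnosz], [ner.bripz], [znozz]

5

[siw] — σ1 onset /s/, coda /w/ ok → permitted
[tni] — σ1 onset /tn/ (1→3 rises), coda /∅/ ok → permitted
[rton] — violates constraint 1: syllable 1 onset /rt/: /r/ (liquid, 4) → /t/ (stop, 1) does not rise → not permitted
[vet] — violates constraint 4: syllable 1 coda contains /t/ → not permitted
[povd] — σ1 onset /p/, coda /vd/ (2C) ok → permitted
[rnosz] — violates constraint 1: syllable 1 onset /rn/: /r/ (liquid, 4) → /n/ (nasal, 3) does not rise → not permitted
[ner.bripz] — σ1 onset /n/, coda /r/ ok; σ2 onset /br/ (1→4 rises), coda /pz/ (2C) ok → permitted
[znozz] — σ1 onset /zn/ (2→3 rises), coda /zz/ (2C) ok → permitted
Permitted: [siw], [tni], [povd], [ner.bripz], [znozz] → 5.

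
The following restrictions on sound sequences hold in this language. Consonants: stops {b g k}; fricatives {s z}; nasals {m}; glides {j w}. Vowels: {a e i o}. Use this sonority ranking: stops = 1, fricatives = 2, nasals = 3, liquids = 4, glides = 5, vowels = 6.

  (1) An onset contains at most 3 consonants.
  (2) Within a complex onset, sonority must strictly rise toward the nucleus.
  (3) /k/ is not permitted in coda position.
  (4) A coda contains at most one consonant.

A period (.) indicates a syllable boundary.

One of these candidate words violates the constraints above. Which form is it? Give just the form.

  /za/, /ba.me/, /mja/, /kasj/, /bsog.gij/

/za/ — σ1 onset /z/, coda /∅/ ok → phonotactically legal
/ba.me/ — σ1 onset /b/, coda /∅/ ok; σ2 onset /m/, coda /∅/ ok → phonotactically legal
/mja/ — σ1 onset /mj/ (3→5 rises), coda /∅/ ok → phonotactically legal
/kasj/ — violates constraint 4: syllable 1 coda /sj/ has 2 consonants (> 1) → phonotactically illegal
/bsog.gij/ — σ1 onset /bs/ (1→2 rises), coda /g/ ok; σ2 onset /g/, coda /j/ ok → phonotactically legal

/kasj/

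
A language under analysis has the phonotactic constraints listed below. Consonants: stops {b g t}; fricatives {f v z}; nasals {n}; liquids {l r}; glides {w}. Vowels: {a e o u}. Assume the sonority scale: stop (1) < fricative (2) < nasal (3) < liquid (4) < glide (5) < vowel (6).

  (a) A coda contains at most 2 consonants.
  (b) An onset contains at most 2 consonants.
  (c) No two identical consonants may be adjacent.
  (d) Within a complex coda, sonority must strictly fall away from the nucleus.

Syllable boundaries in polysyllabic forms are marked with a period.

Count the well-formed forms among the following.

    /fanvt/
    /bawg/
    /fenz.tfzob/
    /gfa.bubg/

1

/fanvt/ — violates constraint (a): syllable 1 coda /nvt/ has 3 consonants (> 2) → ill-formed
/bawg/ — σ1 onset /b/, coda /wg/ (5→1 falls) ok → well-formed
/fenz.tfzob/ — violates constraint (b): syllable 2 onset /tfz/ has 3 consonants (> 2) → ill-formed
/gfa.bubg/ — violates constraint (d): syllable 2 coda /bg/: /b/ (stop, 1) → /g/ (stop, 1) does not fall → ill-formed
Well-formed: /bawg/ → 1.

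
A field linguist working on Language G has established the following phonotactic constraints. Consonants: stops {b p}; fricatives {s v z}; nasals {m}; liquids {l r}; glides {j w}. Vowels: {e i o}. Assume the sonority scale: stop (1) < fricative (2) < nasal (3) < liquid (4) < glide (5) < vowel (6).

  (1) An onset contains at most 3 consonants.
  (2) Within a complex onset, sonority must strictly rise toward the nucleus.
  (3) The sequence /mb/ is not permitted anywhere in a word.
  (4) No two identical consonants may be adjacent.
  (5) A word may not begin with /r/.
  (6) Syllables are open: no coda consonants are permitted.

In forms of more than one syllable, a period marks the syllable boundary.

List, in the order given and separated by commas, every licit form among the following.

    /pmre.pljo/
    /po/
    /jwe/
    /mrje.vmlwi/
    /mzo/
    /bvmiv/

/pmre.pljo/ — σ1 onset /pmr/ (1→3→4 rises), coda /∅/ ok; σ2 onset /plj/ (1→4→5 rises), coda /∅/ ok → licit
/po/ — σ1 onset /p/, coda /∅/ ok → licit
/jwe/ — violates constraint 2: syllable 1 onset /jw/: /j/ (glide, 5) → /w/ (glide, 5) does not rise → illicit
/mrje.vmlwi/ — violates constraint 1: syllable 2 onset /vmlw/ has 4 consonants (> 3) → illicit
/mzo/ — violates constraint 2: syllable 1 onset /mz/: /m/ (nasal, 3) → /z/ (fricative, 2) does not rise → illicit
/bvmiv/ — violates constraint 6: syllable 1 coda /v/ has 1 consonant (> 0) → illicit

/pmre.pljo/, /po/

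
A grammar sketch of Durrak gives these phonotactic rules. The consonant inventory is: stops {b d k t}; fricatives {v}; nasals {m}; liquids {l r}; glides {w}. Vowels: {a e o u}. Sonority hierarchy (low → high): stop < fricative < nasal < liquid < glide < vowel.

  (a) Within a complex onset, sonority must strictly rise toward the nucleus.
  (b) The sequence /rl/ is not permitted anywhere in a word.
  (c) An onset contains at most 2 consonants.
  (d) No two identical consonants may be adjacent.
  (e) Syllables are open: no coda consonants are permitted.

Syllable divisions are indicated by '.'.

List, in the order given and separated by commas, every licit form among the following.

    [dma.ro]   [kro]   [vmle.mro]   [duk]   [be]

[dma.ro] — σ1 onset /dm/ (1→3 rises), coda /∅/ ok; σ2 onset /r/, coda /∅/ ok → licit
[kro] — σ1 onset /kr/ (1→4 rises), coda /∅/ ok → licit
[vmle.mro] — violates constraint (c): syllable 1 onset /vml/ has 3 consonants (> 2) → illicit
[duk] — violates constraint (e): syllable 1 coda /k/ has 1 consonant (> 0) → illicit
[be] — σ1 onset /b/, coda /∅/ ok → licit

[dma.ro], [kro], [be]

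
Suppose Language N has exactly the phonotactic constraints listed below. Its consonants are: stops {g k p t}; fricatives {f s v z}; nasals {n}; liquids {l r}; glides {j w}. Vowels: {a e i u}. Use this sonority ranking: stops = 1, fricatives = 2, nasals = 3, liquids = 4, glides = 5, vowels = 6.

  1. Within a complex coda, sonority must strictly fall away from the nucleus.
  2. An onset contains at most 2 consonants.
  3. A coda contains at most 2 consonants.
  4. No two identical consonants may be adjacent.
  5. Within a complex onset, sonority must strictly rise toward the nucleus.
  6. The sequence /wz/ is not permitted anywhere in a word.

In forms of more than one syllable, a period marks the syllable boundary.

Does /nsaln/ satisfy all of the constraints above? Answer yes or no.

no

/nsaln/ — violates constraint 5: syllable 1 onset /ns/: /n/ (nasal, 3) → /s/ (fricative, 2) does not rise → phonotactically illegal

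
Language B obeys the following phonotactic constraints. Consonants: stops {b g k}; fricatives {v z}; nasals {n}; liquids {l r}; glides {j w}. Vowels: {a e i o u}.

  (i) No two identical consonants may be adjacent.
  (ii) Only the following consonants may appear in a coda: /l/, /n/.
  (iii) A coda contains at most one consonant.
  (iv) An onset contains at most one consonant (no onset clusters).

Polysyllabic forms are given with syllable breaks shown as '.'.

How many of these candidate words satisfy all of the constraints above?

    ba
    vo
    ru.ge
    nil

4

ba — σ1 onset /b/, coda /∅/ ok → licit
vo — σ1 onset /v/, coda /∅/ ok → licit
ru.ge — σ1 onset /r/, coda /∅/ ok; σ2 onset /g/, coda /∅/ ok → licit
nil — σ1 onset /n/, coda /l/ ok → licit
Licit: ba, vo, ru.ge, nil → 4.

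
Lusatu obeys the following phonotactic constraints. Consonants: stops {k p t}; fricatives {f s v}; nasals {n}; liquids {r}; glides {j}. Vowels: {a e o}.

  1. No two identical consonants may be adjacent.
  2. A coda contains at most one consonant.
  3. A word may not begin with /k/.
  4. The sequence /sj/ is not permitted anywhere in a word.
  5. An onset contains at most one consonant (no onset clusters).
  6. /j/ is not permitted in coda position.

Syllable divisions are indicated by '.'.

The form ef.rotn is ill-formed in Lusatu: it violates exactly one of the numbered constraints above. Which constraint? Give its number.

ef.rotn: syllable 2 coda /tn/ has 2 consonants (> 1).
This is a violation of constraint 2: "A coda contains at most one consonant."
The remaining constraints (1, 3, 4, 5, 6) are satisfied.

2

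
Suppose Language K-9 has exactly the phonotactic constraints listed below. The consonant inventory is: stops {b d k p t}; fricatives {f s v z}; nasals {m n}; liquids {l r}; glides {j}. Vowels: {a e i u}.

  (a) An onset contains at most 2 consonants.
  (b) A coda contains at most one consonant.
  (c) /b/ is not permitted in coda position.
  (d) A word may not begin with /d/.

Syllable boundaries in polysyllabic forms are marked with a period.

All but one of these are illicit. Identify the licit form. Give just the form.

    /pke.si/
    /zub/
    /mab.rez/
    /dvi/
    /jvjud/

/pke.si/

/pke.si/ — σ1 onset /pk/ (2C), coda /∅/ ok; σ2 onset /s/, coda /∅/ ok → licit
/zub/ — violates constraint (c): syllable 1 coda contains /b/ → illicit
/mab.rez/ — violates constraint (c): syllable 1 coda contains /b/ → illicit
/dvi/ — violates constraint (d): word begins with /d/ → illicit
/jvjud/ — violates constraint (a): syllable 1 onset /jvj/ has 3 consonants (> 2) → illicit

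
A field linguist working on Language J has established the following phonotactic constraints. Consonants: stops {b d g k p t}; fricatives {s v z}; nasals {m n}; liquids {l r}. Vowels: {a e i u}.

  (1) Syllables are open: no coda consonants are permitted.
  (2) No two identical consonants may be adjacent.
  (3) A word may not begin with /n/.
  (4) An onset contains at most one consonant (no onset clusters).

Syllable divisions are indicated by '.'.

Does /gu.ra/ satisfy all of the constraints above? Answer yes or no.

/gu.ra/ — σ1 onset /g/, coda /∅/ ok; σ2 onset /r/, coda /∅/ ok → licit

yes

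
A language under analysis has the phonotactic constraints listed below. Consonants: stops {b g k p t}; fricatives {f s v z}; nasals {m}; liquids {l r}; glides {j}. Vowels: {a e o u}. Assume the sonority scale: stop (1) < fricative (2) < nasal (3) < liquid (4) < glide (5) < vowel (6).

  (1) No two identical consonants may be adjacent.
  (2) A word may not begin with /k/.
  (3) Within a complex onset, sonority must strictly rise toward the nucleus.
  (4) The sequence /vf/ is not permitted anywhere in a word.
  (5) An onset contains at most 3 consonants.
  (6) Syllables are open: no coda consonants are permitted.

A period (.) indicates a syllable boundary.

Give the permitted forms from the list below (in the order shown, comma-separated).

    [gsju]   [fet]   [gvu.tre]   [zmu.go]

[gsju], [gvu.tre], [zmu.go]

[gsju] — σ1 onset /gsj/ (1→2→5 rises), coda /∅/ ok → permitted
[fet] — violates constraint 6: syllable 1 coda /t/ has 1 consonant (> 0) → not permitted
[gvu.tre] — σ1 onset /gv/ (1→2 rises), coda /∅/ ok; σ2 onset /tr/ (1→4 rises), coda /∅/ ok → permitted
[zmu.go] — σ1 onset /zm/ (2→3 rises), coda /∅/ ok; σ2 onset /g/, coda /∅/ ok → permitted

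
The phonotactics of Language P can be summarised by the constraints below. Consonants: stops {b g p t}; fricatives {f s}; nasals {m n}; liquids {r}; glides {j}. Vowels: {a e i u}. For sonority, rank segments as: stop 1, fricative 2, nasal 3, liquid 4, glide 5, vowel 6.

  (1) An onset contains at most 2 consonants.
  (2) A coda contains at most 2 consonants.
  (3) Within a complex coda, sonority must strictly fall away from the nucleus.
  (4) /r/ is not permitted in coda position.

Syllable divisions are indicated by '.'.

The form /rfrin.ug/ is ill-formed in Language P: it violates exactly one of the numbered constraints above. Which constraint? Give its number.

/rfrin.ug/: syllable 1 onset /rfr/ has 3 consonants (> 2).
This is a violation of constraint 1: "An onset contains at most 2 consonants."
The remaining constraints (2, 3, 4) are satisfied.

1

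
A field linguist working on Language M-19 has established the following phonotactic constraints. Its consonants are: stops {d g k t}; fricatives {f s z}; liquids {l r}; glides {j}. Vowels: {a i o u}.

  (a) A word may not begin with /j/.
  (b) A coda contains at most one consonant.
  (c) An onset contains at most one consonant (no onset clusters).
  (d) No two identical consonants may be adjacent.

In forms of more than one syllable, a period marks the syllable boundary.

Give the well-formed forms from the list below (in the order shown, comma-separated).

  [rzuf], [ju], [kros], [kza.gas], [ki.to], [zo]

[rzuf] — violates constraint (c): syllable 1 onset /rz/ has 2 consonants (> 1) → ill-formed
[ju] — violates constraint (a): word begins with /j/ → ill-formed
[kros] — violates constraint (c): syllable 1 onset /kr/ has 2 consonants (> 1) → ill-formed
[kza.gas] — violates constraint (c): syllable 1 onset /kz/ has 2 consonants (> 1) → ill-formed
[ki.to] — σ1 onset /k/, coda /∅/ ok; σ2 onset /t/, coda /∅/ ok → well-formed
[zo] — σ1 onset /z/, coda /∅/ ok → well-formed

[ki.to], [zo]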